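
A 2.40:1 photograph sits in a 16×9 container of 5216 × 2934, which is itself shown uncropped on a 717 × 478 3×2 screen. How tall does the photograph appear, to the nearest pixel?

299 px

2.40:1 in 5216×2934: fills the width, so the photograph is 5216.00 × 2173.33.
Second fit — the 16×9 canvas into 717×478 spans the width: 717.00 × 403.31 (×0.1375 from 5216×2934).
So the photograph's height is 2173.33 × 0.1375 ≈ 298.75.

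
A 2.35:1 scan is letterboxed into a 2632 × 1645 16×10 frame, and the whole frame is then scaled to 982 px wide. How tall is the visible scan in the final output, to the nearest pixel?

Fitted into 2632×1645, the scan spans the width; its height is 2632 / 2.350 ≈ 1120.00 px.
The frame scales by 982/2632 = 0.3731; 1120.00 × 0.3731 ≈ 417.87 px.

418 px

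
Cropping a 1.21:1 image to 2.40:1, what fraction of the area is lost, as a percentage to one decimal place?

49.6%

Going from 1.21:1 to 2.40:1 means cutting height while keeping width.
Area ratio = (1.210)/(2.400) = 50.42%; the remaining 49.58% is cropped out.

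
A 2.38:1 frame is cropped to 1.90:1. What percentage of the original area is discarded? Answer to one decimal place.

Going from 2.38:1 to 1.90:1 means cutting width while keeping height.
Fraction kept = (1.900)/(2.380) ≈ 79.83%, so 20.17% is lost.

20.2%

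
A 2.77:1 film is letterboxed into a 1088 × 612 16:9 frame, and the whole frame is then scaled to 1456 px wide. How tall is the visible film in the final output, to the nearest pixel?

At 1088×612 the film is width-limited, so height = 1088 / 2.770 ≈ 392.78 px.
Resizing to 1456 px wide multiplies everything by 1.3382: 392.78 → 525.63 px.

526 px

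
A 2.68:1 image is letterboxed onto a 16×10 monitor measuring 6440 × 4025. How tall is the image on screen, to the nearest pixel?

2.68:1 is wider than 16×10, so it spans the full width.
That makes the image 2402.99 px tall (6440 / 2.680).

2403 px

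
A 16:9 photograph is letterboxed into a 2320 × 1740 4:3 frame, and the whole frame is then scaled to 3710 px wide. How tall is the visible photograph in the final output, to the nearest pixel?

In the 2320×1740 frame the photograph fills the width: height = 2320 × 9/16 ≈ 1305.00 px.
The frame scales by 3710/2320 = 1.5991; 1305.00 × 1.5991 ≈ 2086.88 px.

2087 px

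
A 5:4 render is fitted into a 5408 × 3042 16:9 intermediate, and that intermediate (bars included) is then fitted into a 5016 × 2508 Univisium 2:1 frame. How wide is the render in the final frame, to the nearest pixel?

Inside the 5408×3042 canvas the render is height-limited at 3802.50 × 3042.00.
Second fit — the 16:9 canvas into 5016×2508 spans the height: 4458.67 × 2508.00 (×0.8245 from 5408×3042).
So the render's width is 3802.50 × 0.8245 ≈ 3135.00.

3135 px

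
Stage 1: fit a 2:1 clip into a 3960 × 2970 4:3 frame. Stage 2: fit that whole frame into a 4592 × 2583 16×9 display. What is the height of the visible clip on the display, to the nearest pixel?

First fit — 2:1 into 3960×2970 spans the width: 3960.00 × 1980.00.
The 4:3 canvas is height-limited in 4592×2583, giving 3444.00 × 2583.00; scale factor 0.8697.
The clip scales with it: height 1980.00 × 0.8697 ≈ 1722.00.

1722 px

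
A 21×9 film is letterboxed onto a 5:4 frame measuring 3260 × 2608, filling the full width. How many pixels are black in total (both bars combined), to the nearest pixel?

That makes the image 1397.1429 px tall (3260 × 9/21).
2608 − 1397.1429 = 1210.8571 px of bars.
Bar area = 1210.8571 × 3260 ≈ 3947394 px.

3947394 pixels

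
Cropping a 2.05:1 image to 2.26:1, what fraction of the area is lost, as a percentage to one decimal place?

2.26:1 is wider than 2.05:1, so the crop keeps the full width and trims the height.
Fraction kept = (2.050)/(2.260) ≈ 90.71%, so 9.29% is lost.

9.3%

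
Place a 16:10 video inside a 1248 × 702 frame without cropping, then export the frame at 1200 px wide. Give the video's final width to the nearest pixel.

Fitted into 1248×702, the video spans the height; its width is 702 × 16/10 ≈ 1123.20 px.
Resizing to 1200 px wide multiplies everything by 0.9615: 1123.20 → 1080.00 px.

1080 px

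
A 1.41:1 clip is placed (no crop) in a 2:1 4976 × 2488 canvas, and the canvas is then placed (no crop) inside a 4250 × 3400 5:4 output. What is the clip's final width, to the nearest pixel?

First fit — 1.41:1 into 4976×2488 spans the height: 3508.08 × 2488.00.
Second fit — the 2:1 canvas into 4250×3400 spans the width: 4250.00 × 2125.00 (×0.8541 from 4976×2488).
Applying the same ×0.8541: 3508.08 → 2996.25.

2996 px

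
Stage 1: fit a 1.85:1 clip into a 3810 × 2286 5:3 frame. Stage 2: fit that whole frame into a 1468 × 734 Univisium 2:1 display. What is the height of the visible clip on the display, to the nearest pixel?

Inside the 3810×2286 canvas the clip is width-limited at 3810.00 × 2059.46.
Second fit — the 5:3 canvas into 1468×734 spans the height: 1223.33 × 734.00 (×0.3211 from 3810×2286).
So the clip's height is 2059.46 × 0.3211 ≈ 661.26.

661 px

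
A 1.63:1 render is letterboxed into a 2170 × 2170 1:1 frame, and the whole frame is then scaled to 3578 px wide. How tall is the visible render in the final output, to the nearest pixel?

2195 px

Fitted into 2170×2170, the render spans the width; its height is 2170 / 1.630 ≈ 1331.29 px.
Resizing to 3578 px wide multiplies everything by 1.6488: 1331.29 → 2195.09 px.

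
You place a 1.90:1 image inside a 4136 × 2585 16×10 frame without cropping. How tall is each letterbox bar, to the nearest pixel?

204 px

Since 1.900 > 1.600, the image is width-limited.
Content height = 4136 / 1.900 ≈ 2176.84 px.
Black = 2585 − 2176.84 = 408.16 px, or 204.08 per bar.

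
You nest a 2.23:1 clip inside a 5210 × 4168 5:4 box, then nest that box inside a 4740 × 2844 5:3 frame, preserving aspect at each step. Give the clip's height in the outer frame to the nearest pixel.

First fit — 2.23:1 into 5210×4168 spans the width: 5210.00 × 2336.32.
Second fit — the 5:4 canvas into 4740×2844 spans the height: 3555.00 × 2844.00 (×0.6823 from 5210×4168).
The clip scales with it: height 2336.32 × 0.6823 ≈ 1594.17.

1594 px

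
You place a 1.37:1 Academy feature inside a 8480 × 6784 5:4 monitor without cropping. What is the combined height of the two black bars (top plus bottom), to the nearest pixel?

Since 1.370 > 1.250, the feature is width-limited.
Content height = 8480 / 1.370 ≈ 6189.78 px.
6784 − 6189.78 = 594.22 px of bars.

594 px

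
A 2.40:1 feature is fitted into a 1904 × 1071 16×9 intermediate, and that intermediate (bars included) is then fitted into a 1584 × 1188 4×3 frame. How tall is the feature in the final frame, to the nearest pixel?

First fit — 2.40:1 into 1904×1071 spans the width: 1904.00 × 793.33.
The 16×9 canvas is width-limited in 1584×1188, giving 1584.00 × 891.00; scale factor 0.8319.
The feature scales with it: height 793.33 × 0.8319 ≈ 660.00.

660 px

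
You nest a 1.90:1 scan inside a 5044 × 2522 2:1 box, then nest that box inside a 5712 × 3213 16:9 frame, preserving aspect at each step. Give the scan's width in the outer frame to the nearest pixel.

5426 px

Inside the 5044×2522 canvas the scan is height-limited at 4791.80 × 2522.00.
2:1 in 5712×3213: fills the width, so the intermediate becomes 5712.00 × 2856.00 — a scale of ×1.1324.
So the scan's width is 4791.80 × 1.1324 ≈ 5426.40.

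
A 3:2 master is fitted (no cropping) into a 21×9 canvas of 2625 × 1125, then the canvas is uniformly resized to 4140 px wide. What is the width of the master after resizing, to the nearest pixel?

Fitted into 2625×1125, the master spans the height; its width is 1125 × 3/2 ≈ 1687.50 px.
Scaling 2625 → 4140 is ×1.5771, so the width becomes 1687.50 × 1.5771 ≈ 2661.43 px.

2661 px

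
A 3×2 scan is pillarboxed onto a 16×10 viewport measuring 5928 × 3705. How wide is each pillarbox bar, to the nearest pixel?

185 px

3×2 is narrower than 16×10, so it spans the full height.
That makes the image 5557.50 px wide (3705 × 3/2).
Leftover width: 5928 − 5557.50 = 370.50 px → 185.25 each side.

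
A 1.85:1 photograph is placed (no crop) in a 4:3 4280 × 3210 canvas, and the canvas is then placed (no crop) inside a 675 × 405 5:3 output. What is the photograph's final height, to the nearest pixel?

First fit — 1.85:1 into 4280×3210 spans the width: 4280.00 × 2313.51.
The 4:3 canvas is height-limited in 675×405, giving 540.00 × 405.00; scale factor 0.1262.
So the photograph's height is 2313.51 × 0.1262 ≈ 291.89.

292 px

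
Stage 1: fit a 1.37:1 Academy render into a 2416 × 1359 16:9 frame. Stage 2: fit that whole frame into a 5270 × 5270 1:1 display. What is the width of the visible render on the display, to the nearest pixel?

4061 px

Inside the 2416×1359 canvas the render is height-limited at 1861.83 × 1359.00.
Second fit — the 16:9 canvas into 5270×5270 spans the width: 5270.00 × 2964.38 (×2.1813 from 2416×1359).
The render scales with it: width 1861.83 × 2.1813 ≈ 4061.19.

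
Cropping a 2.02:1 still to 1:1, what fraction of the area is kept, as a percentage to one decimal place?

Going from 2.02:1 to 1:1 means cutting width while keeping height.
Area ratio = (1.000)/(2.020) = 49.50% retained.

49.5%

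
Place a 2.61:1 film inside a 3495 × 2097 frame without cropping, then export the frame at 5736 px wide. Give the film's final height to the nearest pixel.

2198 px

In the 3495×2097 frame the film fills the width: height = 3495 / 2.610 ≈ 1339.08 px.
Scaling 3495 → 5736 is ×1.6412, so the height becomes 1339.08 × 1.6412 ≈ 2197.70 px.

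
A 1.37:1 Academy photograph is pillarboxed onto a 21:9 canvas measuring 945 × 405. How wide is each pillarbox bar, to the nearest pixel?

Since 1.370 < 2.333, the photograph is height-limited.
The photograph is 405 × 1.370 ≈ 554.85 px wide.
Black = 945 − 554.85 = 390.15 px, or 195.07 per bar.

195 px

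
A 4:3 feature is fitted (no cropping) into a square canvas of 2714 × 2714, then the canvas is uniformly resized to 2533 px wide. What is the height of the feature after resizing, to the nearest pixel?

1900 px

In the 2714×2714 frame the feature fills the width: height = 2714 × 3/4 ≈ 2035.50 px.
Scaling 2714 → 2533 is ×0.9333, so the height becomes 2035.50 × 0.9333 ≈ 1899.75 px.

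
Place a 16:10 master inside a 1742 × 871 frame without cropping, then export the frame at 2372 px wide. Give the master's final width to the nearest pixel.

1898 px

In the 1742×871 frame the master fills the height: width = 871 × 16/10 ≈ 1393.60 px.
Scaling 1742 → 2372 is ×1.3617, so the width becomes 1393.60 × 1.3617 ≈ 1897.60 px.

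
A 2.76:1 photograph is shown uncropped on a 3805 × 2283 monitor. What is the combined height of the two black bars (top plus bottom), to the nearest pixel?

Since 2.760 > 1.667, the photograph is width-limited.
Content height = 3805 / 2.760 ≈ 1378.62 px.
2283 − 1378.62 = 904.38 px of bars.

904 px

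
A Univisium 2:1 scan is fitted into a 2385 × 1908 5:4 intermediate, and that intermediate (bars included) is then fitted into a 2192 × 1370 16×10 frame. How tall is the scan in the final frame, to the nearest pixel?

856 px

First fit — Univisium 2:1 into 2385×1908 spans the width: 2385.00 × 1192.50.
5:4 in 2192×1370: fills the height, so the intermediate becomes 1712.50 × 1370.00 — a scale of ×0.7180.
The scan scales with it: height 1192.50 × 0.7180 ≈ 856.25.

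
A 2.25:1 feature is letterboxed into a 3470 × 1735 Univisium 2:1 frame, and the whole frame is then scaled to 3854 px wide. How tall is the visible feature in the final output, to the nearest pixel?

1713 px

At 3470×1735 the feature is width-limited, so height = 3470 / 2.250 ≈ 1542.22 px.
Resizing to 3854 px wide multiplies everything by 1.1107: 1542.22 → 1712.89 px.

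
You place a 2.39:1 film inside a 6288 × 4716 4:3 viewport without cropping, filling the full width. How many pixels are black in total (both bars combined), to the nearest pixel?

13110717 pixels

The film is 6288 / 2.390 ≈ 2630.9623 px tall.
Black = 4716 − 2630.9623 = 2085.0377 px.
Across the 6288-px span: 2085.0377 × 6288 ≈ 13110717 px.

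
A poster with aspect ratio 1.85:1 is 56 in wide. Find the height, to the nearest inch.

30 in

56 / 1.850 = 30.27.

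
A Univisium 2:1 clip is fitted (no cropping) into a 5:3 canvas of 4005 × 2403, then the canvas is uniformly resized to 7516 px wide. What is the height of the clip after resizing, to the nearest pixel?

In the 4005×2403 frame the clip fills the width: height = 4005 × 1/2 ≈ 2002.50 px.
The frame scales by 7516/4005 = 1.8767; 2002.50 × 1.8767 ≈ 3758.00 px.

3758 px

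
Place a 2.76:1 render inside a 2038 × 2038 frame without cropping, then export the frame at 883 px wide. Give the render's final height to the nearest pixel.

Fitted into 2038×2038, the render spans the width; its height is 2038 / 2.760 ≈ 738.41 px.
Resizing to 883 px wide multiplies everything by 0.4333: 738.41 → 319.93 px.

320 px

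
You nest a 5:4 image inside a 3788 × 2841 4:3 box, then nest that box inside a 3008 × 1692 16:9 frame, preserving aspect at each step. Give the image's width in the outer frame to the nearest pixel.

2115 px

5:4 in 3788×2841: fills the height, so the image is 3551.25 × 2841.00.
4:3 in 3008×1692: fills the height, so the intermediate becomes 2256.00 × 1692.00 — a scale of ×0.5956.
The image scales with it: width 3551.25 × 0.5956 ≈ 2115.00.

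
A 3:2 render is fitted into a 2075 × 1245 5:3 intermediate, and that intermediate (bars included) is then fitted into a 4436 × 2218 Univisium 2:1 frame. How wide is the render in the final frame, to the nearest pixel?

Inside the 2075×1245 canvas the render is height-limited at 1867.50 × 1245.00.
The 5:3 canvas is height-limited in 4436×2218, giving 3696.67 × 2218.00; scale factor 1.7815.
So the render's width is 1867.50 × 1.7815 ≈ 3327.00.

3327 px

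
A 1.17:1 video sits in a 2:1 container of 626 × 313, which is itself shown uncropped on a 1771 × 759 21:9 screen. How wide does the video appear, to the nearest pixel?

888 px

Inside the 626×313 canvas the video is height-limited at 366.21 × 313.00.
Second fit — the 2:1 canvas into 1771×759 spans the height: 1518.00 × 759.00 (×2.4249 from 626×313).
Applying the same ×2.4249: 366.21 → 888.03.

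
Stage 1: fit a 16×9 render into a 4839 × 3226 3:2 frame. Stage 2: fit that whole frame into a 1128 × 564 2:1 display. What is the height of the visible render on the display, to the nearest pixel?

476 px

First fit — 16×9 into 4839×3226 spans the width: 4839.00 × 2721.94.
Second fit — the 3:2 canvas into 1128×564 spans the height: 846.00 × 564.00 (×0.1748 from 4839×3226).
So the render's height is 2721.94 × 0.1748 ≈ 475.88.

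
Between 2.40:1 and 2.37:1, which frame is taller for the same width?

2.4 and 2.37; 2.4 > 2.37. The smaller width-to-height ratio is the taller frame.

2.37:1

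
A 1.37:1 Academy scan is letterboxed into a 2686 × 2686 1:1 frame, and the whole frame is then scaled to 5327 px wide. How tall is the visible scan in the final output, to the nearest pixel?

At 2686×2686 the scan is width-limited, so height = 2686 / 1.370 ≈ 1960.58 px.
Scaling 2686 → 5327 is ×1.9832, so the height becomes 1960.58 × 1.9832 ≈ 3888.32 px.

3888 px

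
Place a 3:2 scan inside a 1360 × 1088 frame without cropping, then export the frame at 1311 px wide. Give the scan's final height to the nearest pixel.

At 1360×1088 the scan is width-limited, so height = 1360 × 2/3 ≈ 906.67 px.
Resizing to 1311 px wide multiplies everything by 0.9640: 906.67 → 874.00 px.

874 px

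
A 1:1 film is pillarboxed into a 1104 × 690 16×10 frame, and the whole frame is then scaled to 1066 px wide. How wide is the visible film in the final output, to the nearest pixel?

666 px

At 1104×690 the film is height-limited, so width = 690 × 1/1 ≈ 690.00 px.
Scaling 1104 → 1066 is ×0.9656, so the width becomes 690.00 × 0.9656 ≈ 666.25 px.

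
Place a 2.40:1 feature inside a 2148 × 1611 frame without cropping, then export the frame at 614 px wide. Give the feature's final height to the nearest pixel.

Fitted into 2148×1611, the feature spans the width; its height is 2148 / 2.400 ≈ 895.00 px.
Resizing to 614 px wide multiplies everything by 0.2858: 895.00 → 255.83 px.

256 px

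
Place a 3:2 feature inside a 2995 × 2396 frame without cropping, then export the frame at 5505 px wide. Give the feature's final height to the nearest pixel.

At 2995×2396 the feature is width-limited, so height = 2995 × 2/3 ≈ 1996.67 px.
Resizing to 5505 px wide multiplies everything by 1.8381: 1996.67 → 3670.00 px.

3670 px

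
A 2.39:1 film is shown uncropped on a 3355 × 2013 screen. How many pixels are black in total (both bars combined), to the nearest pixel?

2.39:1 is wider than 5:3, so it spans the full width.
The film is 3355 / 2.390 ≈ 1403.7657 px tall.
Leftover height: 2013 − 1403.7657 = 609.2343 px.
Across the 3355-px span: 609.2343 × 3355 ≈ 2043981 px.

2043981 pixels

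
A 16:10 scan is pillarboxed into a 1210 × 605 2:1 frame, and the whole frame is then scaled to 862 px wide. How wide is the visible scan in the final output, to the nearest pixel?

In the 1210×605 frame the scan fills the height: width = 605 × 16/10 ≈ 968.00 px.
The frame scales by 862/1210 = 0.7124; 968.00 × 0.7124 ≈ 689.60 px.

690 px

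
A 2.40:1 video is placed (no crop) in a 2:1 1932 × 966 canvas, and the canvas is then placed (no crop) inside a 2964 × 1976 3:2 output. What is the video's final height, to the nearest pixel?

1235 px

2.40:1 in 1932×966: fills the width, so the video is 1932.00 × 805.00.
Second fit — the 2:1 canvas into 2964×1976 spans the width: 2964.00 × 1482.00 (×1.5342 from 1932×966).
The video scales with it: height 805.00 × 1.5342 ≈ 1235.00.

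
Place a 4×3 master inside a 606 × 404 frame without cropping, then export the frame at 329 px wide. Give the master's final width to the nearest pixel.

292 px

At 606×404 the master is height-limited, so width = 404 × 4/3 ≈ 538.67 px.
The frame scales by 329/606 = 0.5429; 538.67 × 0.5429 ≈ 292.44 px.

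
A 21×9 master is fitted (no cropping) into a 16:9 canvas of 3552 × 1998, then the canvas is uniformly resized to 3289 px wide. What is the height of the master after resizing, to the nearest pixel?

1410 px

Fitted into 3552×1998, the master spans the width; its height is 3552 × 9/21 ≈ 1522.29 px.
Resizing to 3289 px wide multiplies everything by 0.9260: 1522.29 → 1409.57 px.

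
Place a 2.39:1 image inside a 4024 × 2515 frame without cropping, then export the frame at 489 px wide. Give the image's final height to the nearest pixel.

In the 4024×2515 frame the image fills the width: height = 4024 / 2.390 ≈ 1683.68 px.
Resizing to 489 px wide multiplies everything by 0.1215: 1683.68 → 204.60 px.

205 px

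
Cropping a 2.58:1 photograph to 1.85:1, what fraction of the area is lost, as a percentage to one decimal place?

Going from 2.58:1 to 1.85:1 means cutting width while keeping height.
(1.850)/(2.580) ≈ 0.717 of the area survives, leaving 28.29% discarded.

28.3%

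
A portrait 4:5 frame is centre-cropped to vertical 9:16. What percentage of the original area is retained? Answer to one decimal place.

Going from portrait 4:5 to vertical 9:16 means cutting width while keeping height.
(0.562)/(0.800) ≈ 0.703 of the area survives.

70.3%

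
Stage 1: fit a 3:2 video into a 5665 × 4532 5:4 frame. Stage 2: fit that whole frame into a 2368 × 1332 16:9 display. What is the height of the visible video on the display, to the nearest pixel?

1110 px

First fit — 3:2 into 5665×4532 spans the width: 5665.00 × 3776.67.
The 5:4 canvas is height-limited in 2368×1332, giving 1665.00 × 1332.00; scale factor 0.2939.
So the video's height is 3776.67 × 0.2939 ≈ 1110.00.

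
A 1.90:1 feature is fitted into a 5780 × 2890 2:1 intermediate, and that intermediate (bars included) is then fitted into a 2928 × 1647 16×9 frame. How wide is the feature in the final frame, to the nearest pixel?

First fit — 1.90:1 into 5780×2890 spans the height: 5491.00 × 2890.00.
The 2:1 canvas is width-limited in 2928×1647, giving 2928.00 × 1464.00; scale factor 0.5066.
The feature scales with it: width 5491.00 × 0.5066 ≈ 2781.60.

2782 px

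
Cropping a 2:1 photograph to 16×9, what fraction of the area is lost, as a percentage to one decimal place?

11.1%

16×9 is narrower than 2:1, so the crop keeps the full height and trims the width.
(1.778)/(2.000) ≈ 0.889 of the area survives, leaving 11.11% discarded.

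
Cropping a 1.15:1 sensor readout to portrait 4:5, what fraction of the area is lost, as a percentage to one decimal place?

30.4%

portrait 4:5 is narrower than 1.15:1, so the crop keeps the full height and trims the width.
Area ratio = (0.800)/(1.150) = 69.57%; the remaining 30.43% is cropped out.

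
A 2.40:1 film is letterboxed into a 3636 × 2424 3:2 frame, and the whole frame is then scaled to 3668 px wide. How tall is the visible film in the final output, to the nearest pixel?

1528 px

Fitted into 3636×2424, the film spans the width; its height is 3636 / 2.400 ≈ 1515.00 px.
Resizing to 3668 px wide multiplies everything by 1.0088: 1515.00 → 1528.33 px.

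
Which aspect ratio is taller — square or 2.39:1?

square = 1 and 2.39; 2.39 > 1. The smaller width-to-height ratio is the taller frame.

square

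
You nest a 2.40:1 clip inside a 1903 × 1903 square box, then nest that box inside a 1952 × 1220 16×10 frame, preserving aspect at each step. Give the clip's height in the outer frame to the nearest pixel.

508 px

2.40:1 in 1903×1903: fills the width, so the clip is 1903.00 × 792.92.
square in 1952×1220: fills the height, so the intermediate becomes 1220.00 × 1220.00 — a scale of ×0.6411.
The clip scales with it: height 792.92 × 0.6411 ≈ 508.33.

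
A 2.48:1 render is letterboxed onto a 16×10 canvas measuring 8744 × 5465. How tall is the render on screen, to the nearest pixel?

2.48:1 is wider than 16×10, so it spans the full width.
Content height = 8744 / 2.480 ≈ 3525.81 px.

3526 px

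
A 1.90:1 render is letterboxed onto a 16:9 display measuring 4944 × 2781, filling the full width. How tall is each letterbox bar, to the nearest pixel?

Content height = 4944 / 1.900 ≈ 2602.11 px.
Leftover height: 2781 − 2602.11 = 178.89 px → 89.45 each side.

89 px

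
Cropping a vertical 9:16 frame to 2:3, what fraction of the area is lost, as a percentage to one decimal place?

15.6%

The width stays; only height is cut (since 2:3 is wider than vertical 9:16).
Fraction kept = (0.562)/(0.667) ≈ 84.38%, so 15.62% is lost.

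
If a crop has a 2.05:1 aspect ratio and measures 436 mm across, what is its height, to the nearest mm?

436 / 2.050 = 212.68.

213 mm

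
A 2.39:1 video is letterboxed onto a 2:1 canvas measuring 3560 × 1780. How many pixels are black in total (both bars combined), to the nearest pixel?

1034038 pixels

2.39:1 (2.390) > 2:1 (2.000), so the video fills the width.
That makes the image 1489.5397 px tall (3560 / 2.390).
1780 − 1489.5397 = 290.4603 px of bars.
That's 290.4603 × 3560 ≈ 1034038 black pixels.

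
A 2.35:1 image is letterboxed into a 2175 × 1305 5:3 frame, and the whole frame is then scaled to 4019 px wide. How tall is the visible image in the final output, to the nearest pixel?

1710 px

Fitted into 2175×1305, the image spans the width; its height is 2175 / 2.350 ≈ 925.53 px.
Scaling 2175 → 4019 is ×1.8478, so the height becomes 925.53 × 1.8478 ≈ 1710.21 px.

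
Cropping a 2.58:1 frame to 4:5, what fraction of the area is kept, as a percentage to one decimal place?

31.0%

The height stays; only width is cut (since 4:5 is narrower than 2.58:1).
Fraction kept = (0.800)/(2.580) ≈ 31.01%.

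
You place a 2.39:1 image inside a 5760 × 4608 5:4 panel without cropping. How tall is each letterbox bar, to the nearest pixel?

1099 px

Since 2.390 > 1.250, the image is width-limited.
Content height = 5760 / 2.390 ≈ 2410.04 px.
Black = 4608 − 2410.04 = 2197.96 px, or 1098.98 per bar.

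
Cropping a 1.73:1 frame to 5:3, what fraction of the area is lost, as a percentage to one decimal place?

3.7%

Going from 1.73:1 to 5:3 means cutting width while keeping height.
Fraction kept = (1.667)/(1.730) ≈ 96.34%, so 3.66% is lost.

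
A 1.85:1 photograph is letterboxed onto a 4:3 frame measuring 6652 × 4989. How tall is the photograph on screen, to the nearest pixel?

3596 px

1.85:1 (1.850) > 4:3 (1.333), so the photograph fills the width.
The photograph is 6652 / 1.850 ≈ 3595.68 px tall.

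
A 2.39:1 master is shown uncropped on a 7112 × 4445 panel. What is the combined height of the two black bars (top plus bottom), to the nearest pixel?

Since 2.390 > 1.600, the master is width-limited.
Content height = 7112 / 2.390 ≈ 2975.73 px.
Leftover height: 4445 − 2975.73 = 1469.27 px.

1469 px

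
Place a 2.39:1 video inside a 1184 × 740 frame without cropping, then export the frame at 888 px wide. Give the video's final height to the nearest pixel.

372 px

At 1184×740 the video is width-limited, so height = 1184 / 2.390 ≈ 495.40 px.
The frame scales by 888/1184 = 0.7500; 495.40 × 0.7500 ≈ 371.55 px.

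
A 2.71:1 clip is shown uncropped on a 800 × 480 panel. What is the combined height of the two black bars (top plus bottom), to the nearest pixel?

Since 2.710 > 1.667, the clip is width-limited.
Content height = 800 / 2.710 ≈ 295.20 px.
480 − 295.20 = 184.80 px of bars.

185 px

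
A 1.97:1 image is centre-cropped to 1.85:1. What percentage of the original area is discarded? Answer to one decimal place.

6.1%

Going from 1.97:1 to 1.85:1 means cutting width while keeping height.
(1.850)/(1.970) ≈ 0.939 of the area survives, leaving 6.09% discarded.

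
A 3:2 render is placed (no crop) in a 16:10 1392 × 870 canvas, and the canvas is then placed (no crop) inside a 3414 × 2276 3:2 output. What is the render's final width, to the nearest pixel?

3:2 in 1392×870: fills the height, so the render is 1305.00 × 870.00.
16:10 in 3414×2276: fills the width, so the intermediate becomes 3414.00 × 2133.75 — a scale of ×2.4526.
So the render's width is 1305.00 × 2.4526 ≈ 3200.62.

3201 px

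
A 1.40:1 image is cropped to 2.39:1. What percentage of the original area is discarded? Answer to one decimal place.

Going from 1.40:1 to 2.39:1 means cutting height while keeping width.
Fraction kept = (1.400)/(2.390) ≈ 58.58%, so 41.42% is lost.

41.4%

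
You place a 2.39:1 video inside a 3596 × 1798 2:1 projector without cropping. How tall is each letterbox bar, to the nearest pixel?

Since 2.390 > 2.000, the video is width-limited.
Content height = 3596 / 2.390 ≈ 1504.60 px.
Leftover height: 1798 − 1504.60 = 293.40 px → 146.70 each side.

147 px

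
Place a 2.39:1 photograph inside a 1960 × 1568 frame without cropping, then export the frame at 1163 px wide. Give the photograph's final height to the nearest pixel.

487 px

Fitted into 1960×1568, the photograph spans the width; its height is 1960 / 2.390 ≈ 820.08 px.
Resizing to 1163 px wide multiplies everything by 0.5934: 820.08 → 486.61 px.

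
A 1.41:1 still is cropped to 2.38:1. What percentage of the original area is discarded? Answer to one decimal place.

Going from 1.41:1 to 2.38:1 means cutting height while keeping width.
Fraction kept = (1.410)/(2.380) ≈ 59.24%, so 40.76% is lost.

40.8%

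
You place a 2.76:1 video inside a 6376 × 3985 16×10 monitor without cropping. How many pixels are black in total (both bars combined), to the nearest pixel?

2.76:1 is wider than 16×10, so it spans the full width.
That makes the image 2310.1449 px tall (6376 / 2.760).
Black = 3985 − 2310.1449 = 1674.8551 px.
That's 1674.8551 × 6376 ≈ 10678876 black pixels.

10678876 pixels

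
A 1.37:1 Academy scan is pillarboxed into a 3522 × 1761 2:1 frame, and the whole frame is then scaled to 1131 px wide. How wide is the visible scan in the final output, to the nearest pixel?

At 3522×1761 the scan is height-limited, so width = 1761 × 1.370 ≈ 2412.57 px.
Resizing to 1131 px wide multiplies everything by 0.3211: 2412.57 → 774.74 px.

775 px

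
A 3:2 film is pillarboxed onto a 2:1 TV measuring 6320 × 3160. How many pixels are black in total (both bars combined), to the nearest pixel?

3:2 (1.500) < 2:1 (2.000), so the film fills the height.
Content width = 3160 × 3/2 ≈ 4740.0000 px.
Leftover width: 6320 − 4740.0000 = 1580.0000 px.
That's 1580.0000 × 3160 ≈ 4992800 black pixels.

4992800 pixels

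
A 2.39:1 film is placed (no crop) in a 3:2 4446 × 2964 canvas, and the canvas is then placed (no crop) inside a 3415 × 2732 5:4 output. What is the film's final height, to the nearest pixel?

First fit — 2.39:1 into 4446×2964 spans the width: 4446.00 × 1860.25.
3:2 in 3415×2732: fills the width, so the intermediate becomes 3415.00 × 2276.67 — a scale of ×0.7681.
The film scales with it: height 1860.25 × 0.7681 ≈ 1428.87.

1429 px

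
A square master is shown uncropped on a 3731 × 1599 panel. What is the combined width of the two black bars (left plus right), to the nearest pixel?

square is narrower than 21:9, so it spans the full height.
Content width = 1599 × 1/1 ≈ 1599.00 px.
Leftover width: 3731 − 1599.00 = 2132.00 px.

2132 px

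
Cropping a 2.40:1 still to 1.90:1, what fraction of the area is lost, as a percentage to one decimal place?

Going from 2.40:1 to 1.90:1 means cutting width while keeping height.
(1.900)/(2.400) ≈ 0.792 of the area survives, leaving 20.83% discarded.

20.8%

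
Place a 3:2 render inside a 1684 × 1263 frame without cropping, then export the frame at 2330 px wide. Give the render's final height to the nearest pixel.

Fitted into 1684×1263, the render spans the width; its height is 1684 × 2/3 ≈ 1122.67 px.
Resizing to 2330 px wide multiplies everything by 1.3836: 1122.67 → 1553.33 px.

1553 px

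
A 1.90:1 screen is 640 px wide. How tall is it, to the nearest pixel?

640 / 1.900 = 336.84.

337 px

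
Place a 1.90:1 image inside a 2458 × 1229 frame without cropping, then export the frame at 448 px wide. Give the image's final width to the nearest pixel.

426 px

At 2458×1229 the image is height-limited, so width = 1229 × 1.900 ≈ 2335.10 px.
Resizing to 448 px wide multiplies everything by 0.1823: 2335.10 → 425.60 px.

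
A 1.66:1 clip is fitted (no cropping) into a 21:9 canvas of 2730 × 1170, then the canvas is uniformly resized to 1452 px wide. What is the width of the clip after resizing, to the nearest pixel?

1033 px

At 2730×1170 the clip is height-limited, so width = 1170 × 1.660 ≈ 1942.20 px.
The frame scales by 1452/2730 = 0.5319; 1942.20 × 0.5319 ≈ 1032.99 px.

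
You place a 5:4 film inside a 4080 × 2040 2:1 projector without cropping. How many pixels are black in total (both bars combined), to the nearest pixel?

3121200 pixels

Since 1.250 < 2.000, the film is height-limited.
That makes the image 2550.0000 px wide (2040 × 5/4).
4080 − 2550.0000 = 1530.0000 px of bars.
Bar area = 1530.0000 × 2040 ≈ 3121200 px.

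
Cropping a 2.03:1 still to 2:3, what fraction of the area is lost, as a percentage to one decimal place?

67.2%

The height stays; only width is cut (since 2:3 is narrower than 2.03:1).
Fraction kept = (0.667)/(2.030) ≈ 32.84%, so 67.16% is lost.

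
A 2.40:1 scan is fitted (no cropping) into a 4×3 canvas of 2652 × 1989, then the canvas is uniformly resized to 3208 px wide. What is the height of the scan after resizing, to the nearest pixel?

At 2652×1989 the scan is width-limited, so height = 2652 / 2.400 ≈ 1105.00 px.
The frame scales by 3208/2652 = 1.2097; 1105.00 × 1.2097 ≈ 1336.67 px.

1337 px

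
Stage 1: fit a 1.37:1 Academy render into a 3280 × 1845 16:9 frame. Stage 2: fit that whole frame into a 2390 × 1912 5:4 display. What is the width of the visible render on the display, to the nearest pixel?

Inside the 3280×1845 canvas the render is height-limited at 2527.65 × 1845.00.
The 16:9 canvas is width-limited in 2390×1912, giving 2390.00 × 1344.38; scale factor 0.7287.
The render scales with it: width 2527.65 × 0.7287 ≈ 1841.79.

1842 px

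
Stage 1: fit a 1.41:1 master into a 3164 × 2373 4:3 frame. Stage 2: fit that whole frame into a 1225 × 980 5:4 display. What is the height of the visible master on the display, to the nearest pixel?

869 px

Inside the 3164×2373 canvas the master is width-limited at 3164.00 × 2243.97.
4:3 in 1225×980: fills the width, so the intermediate becomes 1225.00 × 918.75 — a scale of ×0.3872.
The master scales with it: height 2243.97 × 0.3872 ≈ 868.79.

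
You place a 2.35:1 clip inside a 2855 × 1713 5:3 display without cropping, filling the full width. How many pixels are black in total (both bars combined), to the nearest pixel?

Content height = 2855 / 2.350 ≈ 1214.8936 px.
Leftover height: 1713 − 1214.8936 = 498.1064 px.
That's 498.1064 × 2855 ≈ 1422094 black pixels.

1422094 pixels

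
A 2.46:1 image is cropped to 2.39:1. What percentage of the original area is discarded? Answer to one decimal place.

The height stays; only width is cut (since 2.39:1 is narrower than 2.46:1).
(2.390)/(2.460) ≈ 0.972 of the area survives, leaving 2.85% discarded.

2.8%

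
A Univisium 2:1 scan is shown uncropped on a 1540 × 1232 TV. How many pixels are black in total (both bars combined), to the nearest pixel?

Univisium 2:1 is wider than 5:4, so it spans the full width.
The scan is 1540 × 1/2 ≈ 770.0000 px tall.
Leftover height: 1232 − 770.0000 = 462.0000 px.
Bar area = 462.0000 × 1540 ≈ 711480 px.

711480 pixels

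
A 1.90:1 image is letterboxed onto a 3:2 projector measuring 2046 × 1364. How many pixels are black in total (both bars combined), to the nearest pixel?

587525 pixels

1.90:1 is wider than 3:2, so it spans the full width.
Content height = 2046 / 1.900 ≈ 1076.8421 px.
Leftover height: 1364 − 1076.8421 = 287.1579 px.
Bar area = 287.1579 × 2046 ≈ 587525 px.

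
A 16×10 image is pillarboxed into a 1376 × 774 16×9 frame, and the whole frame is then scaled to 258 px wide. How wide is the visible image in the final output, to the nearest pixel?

232 px

At 1376×774 the image is height-limited, so width = 774 × 16/10 ≈ 1238.40 px.
The frame scales by 258/1376 = 0.1875; 1238.40 × 0.1875 ≈ 232.20 px.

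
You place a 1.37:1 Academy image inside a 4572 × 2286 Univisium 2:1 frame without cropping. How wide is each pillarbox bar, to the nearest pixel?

1.37:1 Academy (1.370) < Univisium 2:1 (2.000), so the image fills the height.
Content width = 2286 × 1.370 ≈ 3131.82 px.
4572 − 3131.82 = 1440.18 px of bars (720.09 each).

720 px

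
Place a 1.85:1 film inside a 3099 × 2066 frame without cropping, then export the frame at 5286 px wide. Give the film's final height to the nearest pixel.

2857 px

Fitted into 3099×2066, the film spans the width; its height is 3099 / 1.850 ≈ 1675.14 px.
Resizing to 5286 px wide multiplies everything by 1.7057: 1675.14 → 2857.30 px.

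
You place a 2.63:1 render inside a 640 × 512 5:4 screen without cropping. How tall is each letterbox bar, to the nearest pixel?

2.63:1 is wider than 5:4, so it spans the full width.
Content height = 640 / 2.630 ≈ 243.35 px.
Leftover height: 512 − 243.35 = 268.65 px → 134.33 each side.

134 px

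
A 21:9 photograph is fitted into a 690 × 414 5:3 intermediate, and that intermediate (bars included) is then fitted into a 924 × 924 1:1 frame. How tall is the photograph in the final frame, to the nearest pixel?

396 px

Inside the 690×414 canvas the photograph is width-limited at 690.00 × 295.71.
5:3 in 924×924: fills the width, so the intermediate becomes 924.00 × 554.40 — a scale of ×1.3391.
So the photograph's height is 295.71 × 1.3391 ≈ 396.00.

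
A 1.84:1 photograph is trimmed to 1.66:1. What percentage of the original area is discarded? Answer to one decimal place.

1.66:1 is narrower than 1.84:1, so the crop keeps the full height and trims the width.
Area ratio = (1.660)/(1.840) = 90.22%; the remaining 9.78% is cropped out.

9.8%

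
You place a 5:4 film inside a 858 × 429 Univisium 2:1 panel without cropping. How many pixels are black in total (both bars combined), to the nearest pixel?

5:4 (1.250) < Univisium 2:1 (2.000), so the film fills the height.
Content width = 429 × 5/4 ≈ 536.2500 px.
858 − 536.2500 = 321.7500 px of bars.
Across the 429-px span: 321.7500 × 429 ≈ 138031 px.

138031 pixels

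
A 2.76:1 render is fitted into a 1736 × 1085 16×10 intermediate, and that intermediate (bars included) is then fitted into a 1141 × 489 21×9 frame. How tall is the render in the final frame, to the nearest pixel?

283 px

2.76:1 in 1736×1085: fills the width, so the render is 1736.00 × 628.99.
16×10 in 1141×489: fills the height, so the intermediate becomes 782.40 × 489.00 — a scale of ×0.4507.
Applying the same ×0.4507: 628.99 → 283.48.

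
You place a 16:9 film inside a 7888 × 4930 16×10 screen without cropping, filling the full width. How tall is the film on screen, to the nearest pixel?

4437 px

That makes the image 4437.00 px tall (7888 × 9/16).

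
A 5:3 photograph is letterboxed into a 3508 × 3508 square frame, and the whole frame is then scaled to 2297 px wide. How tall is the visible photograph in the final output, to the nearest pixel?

In the 3508×3508 frame the photograph fills the width: height = 3508 × 3/5 ≈ 2104.80 px.
Resizing to 2297 px wide multiplies everything by 0.6548: 2104.80 → 1378.20 px.

1378 px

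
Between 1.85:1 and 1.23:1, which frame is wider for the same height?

1.85 and 1.23; 1.85 > 1.23.

1.85:1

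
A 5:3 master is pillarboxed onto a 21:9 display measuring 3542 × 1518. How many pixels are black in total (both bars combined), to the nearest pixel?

Since 1.667 < 2.333, the master is height-limited.
The master is 1518 × 5/3 ≈ 2530.0000 px wide.
3542 − 2530.0000 = 1012.0000 px of bars.
That's 1012.0000 × 1518 ≈ 1536216 black pixels.

1536216 pixels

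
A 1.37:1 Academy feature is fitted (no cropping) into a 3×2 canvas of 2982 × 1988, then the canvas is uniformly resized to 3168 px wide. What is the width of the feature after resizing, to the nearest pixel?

2893 px

In the 2982×1988 frame the feature fills the height: width = 1988 × 1.370 ≈ 2723.56 px.
Resizing to 3168 px wide multiplies everything by 1.0624: 2723.56 → 2893.44 px.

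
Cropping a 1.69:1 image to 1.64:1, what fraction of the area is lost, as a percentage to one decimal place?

3.0%

The height stays; only width is cut (since 1.64:1 is narrower than 1.69:1).
Fraction kept = (1.640)/(1.690) ≈ 97.04%, so 2.96% is lost.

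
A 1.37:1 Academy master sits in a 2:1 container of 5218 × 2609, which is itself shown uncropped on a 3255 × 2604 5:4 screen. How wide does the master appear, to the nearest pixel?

2230 px

First fit — 1.37:1 Academy into 5218×2609 spans the height: 3574.33 × 2609.00.
2:1 in 3255×2604: fills the width, so the intermediate becomes 3255.00 × 1627.50 — a scale of ×0.6238.
So the master's width is 3574.33 × 0.6238 ≈ 2229.68.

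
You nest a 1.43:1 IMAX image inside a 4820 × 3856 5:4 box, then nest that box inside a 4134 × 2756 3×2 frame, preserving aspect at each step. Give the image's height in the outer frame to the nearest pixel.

Inside the 4820×3856 canvas the image is width-limited at 4820.00 × 3370.63.
Second fit — the 5:4 canvas into 4134×2756 spans the height: 3445.00 × 2756.00 (×0.7147 from 4820×3856).
So the image's height is 3370.63 × 0.7147 ≈ 2409.09.

2409 px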